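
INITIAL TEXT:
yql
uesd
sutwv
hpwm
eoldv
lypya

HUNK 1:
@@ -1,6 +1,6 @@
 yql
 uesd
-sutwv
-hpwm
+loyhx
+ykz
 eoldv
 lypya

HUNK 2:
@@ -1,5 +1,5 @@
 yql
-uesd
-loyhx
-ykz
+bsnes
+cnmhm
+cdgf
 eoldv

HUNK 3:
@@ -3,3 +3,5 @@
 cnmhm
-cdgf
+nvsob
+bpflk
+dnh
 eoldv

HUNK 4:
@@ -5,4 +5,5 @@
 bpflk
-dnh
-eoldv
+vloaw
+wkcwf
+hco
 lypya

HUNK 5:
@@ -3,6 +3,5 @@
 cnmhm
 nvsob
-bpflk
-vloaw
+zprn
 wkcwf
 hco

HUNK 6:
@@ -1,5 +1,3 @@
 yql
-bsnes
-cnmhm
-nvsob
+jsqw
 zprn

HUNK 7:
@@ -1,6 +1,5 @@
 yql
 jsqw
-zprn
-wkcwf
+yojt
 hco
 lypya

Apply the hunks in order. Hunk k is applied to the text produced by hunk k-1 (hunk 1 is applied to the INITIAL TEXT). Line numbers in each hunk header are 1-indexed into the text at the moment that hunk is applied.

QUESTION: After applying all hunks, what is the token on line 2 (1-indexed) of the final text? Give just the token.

Answer: jsqw

Derivation:
Hunk 1: at line 1 remove [sutwv,hpwm] add [loyhx,ykz] -> 6 lines: yql uesd loyhx ykz eoldv lypya
Hunk 2: at line 1 remove [uesd,loyhx,ykz] add [bsnes,cnmhm,cdgf] -> 6 lines: yql bsnes cnmhm cdgf eoldv lypya
Hunk 3: at line 3 remove [cdgf] add [nvsob,bpflk,dnh] -> 8 lines: yql bsnes cnmhm nvsob bpflk dnh eoldv lypya
Hunk 4: at line 5 remove [dnh,eoldv] add [vloaw,wkcwf,hco] -> 9 lines: yql bsnes cnmhm nvsob bpflk vloaw wkcwf hco lypya
Hunk 5: at line 3 remove [bpflk,vloaw] add [zprn] -> 8 lines: yql bsnes cnmhm nvsob zprn wkcwf hco lypya
Hunk 6: at line 1 remove [bsnes,cnmhm,nvsob] add [jsqw] -> 6 lines: yql jsqw zprn wkcwf hco lypya
Hunk 7: at line 1 remove [zprn,wkcwf] add [yojt] -> 5 lines: yql jsqw yojt hco lypya
Final line 2: jsqw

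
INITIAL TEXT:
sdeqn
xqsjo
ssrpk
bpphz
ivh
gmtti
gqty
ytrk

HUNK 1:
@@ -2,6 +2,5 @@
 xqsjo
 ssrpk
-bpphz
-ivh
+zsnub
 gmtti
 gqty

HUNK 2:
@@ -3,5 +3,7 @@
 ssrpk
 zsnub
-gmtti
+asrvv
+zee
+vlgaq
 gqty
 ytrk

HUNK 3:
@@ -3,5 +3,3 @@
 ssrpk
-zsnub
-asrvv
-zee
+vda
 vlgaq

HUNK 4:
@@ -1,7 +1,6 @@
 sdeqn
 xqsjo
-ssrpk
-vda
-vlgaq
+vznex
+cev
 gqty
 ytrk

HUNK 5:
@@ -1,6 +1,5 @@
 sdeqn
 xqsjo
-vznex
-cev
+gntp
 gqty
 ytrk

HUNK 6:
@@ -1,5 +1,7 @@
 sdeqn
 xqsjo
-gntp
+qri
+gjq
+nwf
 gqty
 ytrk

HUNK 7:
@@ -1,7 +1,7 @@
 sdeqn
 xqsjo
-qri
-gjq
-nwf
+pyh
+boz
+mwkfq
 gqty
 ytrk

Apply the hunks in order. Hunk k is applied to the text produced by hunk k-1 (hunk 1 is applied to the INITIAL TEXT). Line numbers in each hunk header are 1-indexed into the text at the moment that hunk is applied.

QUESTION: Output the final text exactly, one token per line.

Hunk 1: at line 2 remove [bpphz,ivh] add [zsnub] -> 7 lines: sdeqn xqsjo ssrpk zsnub gmtti gqty ytrk
Hunk 2: at line 3 remove [gmtti] add [asrvv,zee,vlgaq] -> 9 lines: sdeqn xqsjo ssrpk zsnub asrvv zee vlgaq gqty ytrk
Hunk 3: at line 3 remove [zsnub,asrvv,zee] add [vda] -> 7 lines: sdeqn xqsjo ssrpk vda vlgaq gqty ytrk
Hunk 4: at line 1 remove [ssrpk,vda,vlgaq] add [vznex,cev] -> 6 lines: sdeqn xqsjo vznex cev gqty ytrk
Hunk 5: at line 1 remove [vznex,cev] add [gntp] -> 5 lines: sdeqn xqsjo gntp gqty ytrk
Hunk 6: at line 1 remove [gntp] add [qri,gjq,nwf] -> 7 lines: sdeqn xqsjo qri gjq nwf gqty ytrk
Hunk 7: at line 1 remove [qri,gjq,nwf] add [pyh,boz,mwkfq] -> 7 lines: sdeqn xqsjo pyh boz mwkfq gqty ytrk

Answer: sdeqn
xqsjo
pyh
boz
mwkfq
gqty
ytrk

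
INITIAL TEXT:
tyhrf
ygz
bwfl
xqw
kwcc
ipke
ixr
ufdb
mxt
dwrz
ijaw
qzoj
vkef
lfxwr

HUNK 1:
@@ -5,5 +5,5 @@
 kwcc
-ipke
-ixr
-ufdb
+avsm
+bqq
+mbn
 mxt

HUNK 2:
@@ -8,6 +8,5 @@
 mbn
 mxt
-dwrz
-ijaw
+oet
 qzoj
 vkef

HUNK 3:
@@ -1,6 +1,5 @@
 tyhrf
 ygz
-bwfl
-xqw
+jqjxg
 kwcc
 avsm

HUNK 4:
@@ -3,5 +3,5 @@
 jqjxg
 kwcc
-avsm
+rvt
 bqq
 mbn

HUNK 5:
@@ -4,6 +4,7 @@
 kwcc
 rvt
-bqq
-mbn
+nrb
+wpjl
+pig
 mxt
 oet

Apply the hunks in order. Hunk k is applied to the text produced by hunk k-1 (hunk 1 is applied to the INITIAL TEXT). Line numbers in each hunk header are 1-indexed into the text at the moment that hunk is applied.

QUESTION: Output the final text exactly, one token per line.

Hunk 1: at line 5 remove [ipke,ixr,ufdb] add [avsm,bqq,mbn] -> 14 lines: tyhrf ygz bwfl xqw kwcc avsm bqq mbn mxt dwrz ijaw qzoj vkef lfxwr
Hunk 2: at line 8 remove [dwrz,ijaw] add [oet] -> 13 lines: tyhrf ygz bwfl xqw kwcc avsm bqq mbn mxt oet qzoj vkef lfxwr
Hunk 3: at line 1 remove [bwfl,xqw] add [jqjxg] -> 12 lines: tyhrf ygz jqjxg kwcc avsm bqq mbn mxt oet qzoj vkef lfxwr
Hunk 4: at line 3 remove [avsm] add [rvt] -> 12 lines: tyhrf ygz jqjxg kwcc rvt bqq mbn mxt oet qzoj vkef lfxwr
Hunk 5: at line 4 remove [bqq,mbn] add [nrb,wpjl,pig] -> 13 lines: tyhrf ygz jqjxg kwcc rvt nrb wpjl pig mxt oet qzoj vkef lfxwr

Answer: tyhrf
ygz
jqjxg
kwcc
rvt
nrb
wpjl
pig
mxt
oet
qzoj
vkef
lfxwr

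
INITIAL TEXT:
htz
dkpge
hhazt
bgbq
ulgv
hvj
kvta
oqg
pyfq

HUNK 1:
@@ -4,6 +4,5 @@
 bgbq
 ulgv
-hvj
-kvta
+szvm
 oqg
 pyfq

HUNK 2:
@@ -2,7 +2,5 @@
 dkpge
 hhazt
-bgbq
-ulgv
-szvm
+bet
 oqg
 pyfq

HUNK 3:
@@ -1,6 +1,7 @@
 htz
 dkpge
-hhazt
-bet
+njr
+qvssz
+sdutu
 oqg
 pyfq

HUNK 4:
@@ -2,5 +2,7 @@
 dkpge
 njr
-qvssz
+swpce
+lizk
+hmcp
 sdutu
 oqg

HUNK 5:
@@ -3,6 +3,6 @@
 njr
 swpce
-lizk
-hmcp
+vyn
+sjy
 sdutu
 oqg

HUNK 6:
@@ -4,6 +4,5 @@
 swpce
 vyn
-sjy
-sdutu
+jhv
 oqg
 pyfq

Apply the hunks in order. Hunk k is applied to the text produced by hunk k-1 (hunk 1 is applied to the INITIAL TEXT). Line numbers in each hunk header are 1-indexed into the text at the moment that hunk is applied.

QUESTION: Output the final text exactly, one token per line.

Hunk 1: at line 4 remove [hvj,kvta] add [szvm] -> 8 lines: htz dkpge hhazt bgbq ulgv szvm oqg pyfq
Hunk 2: at line 2 remove [bgbq,ulgv,szvm] add [bet] -> 6 lines: htz dkpge hhazt bet oqg pyfq
Hunk 3: at line 1 remove [hhazt,bet] add [njr,qvssz,sdutu] -> 7 lines: htz dkpge njr qvssz sdutu oqg pyfq
Hunk 4: at line 2 remove [qvssz] add [swpce,lizk,hmcp] -> 9 lines: htz dkpge njr swpce lizk hmcp sdutu oqg pyfq
Hunk 5: at line 3 remove [lizk,hmcp] add [vyn,sjy] -> 9 lines: htz dkpge njr swpce vyn sjy sdutu oqg pyfq
Hunk 6: at line 4 remove [sjy,sdutu] add [jhv] -> 8 lines: htz dkpge njr swpce vyn jhv oqg pyfq

Answer: htz
dkpge
njr
swpce
vyn
jhv
oqg
pyfq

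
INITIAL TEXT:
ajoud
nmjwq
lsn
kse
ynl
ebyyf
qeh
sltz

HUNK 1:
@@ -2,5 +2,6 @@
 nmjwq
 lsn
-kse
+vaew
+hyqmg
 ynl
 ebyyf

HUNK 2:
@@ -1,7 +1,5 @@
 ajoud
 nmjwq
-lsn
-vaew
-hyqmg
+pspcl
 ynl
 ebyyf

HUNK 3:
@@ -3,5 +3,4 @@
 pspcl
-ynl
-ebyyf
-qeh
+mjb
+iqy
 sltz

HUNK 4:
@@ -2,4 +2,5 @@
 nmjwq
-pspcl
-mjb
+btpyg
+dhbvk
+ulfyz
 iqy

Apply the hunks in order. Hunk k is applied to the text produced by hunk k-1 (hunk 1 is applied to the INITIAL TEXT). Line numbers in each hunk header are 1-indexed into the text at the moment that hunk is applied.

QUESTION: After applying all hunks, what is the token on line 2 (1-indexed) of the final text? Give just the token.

Hunk 1: at line 2 remove [kse] add [vaew,hyqmg] -> 9 lines: ajoud nmjwq lsn vaew hyqmg ynl ebyyf qeh sltz
Hunk 2: at line 1 remove [lsn,vaew,hyqmg] add [pspcl] -> 7 lines: ajoud nmjwq pspcl ynl ebyyf qeh sltz
Hunk 3: at line 3 remove [ynl,ebyyf,qeh] add [mjb,iqy] -> 6 lines: ajoud nmjwq pspcl mjb iqy sltz
Hunk 4: at line 2 remove [pspcl,mjb] add [btpyg,dhbvk,ulfyz] -> 7 lines: ajoud nmjwq btpyg dhbvk ulfyz iqy sltz
Final line 2: nmjwq

Answer: nmjwq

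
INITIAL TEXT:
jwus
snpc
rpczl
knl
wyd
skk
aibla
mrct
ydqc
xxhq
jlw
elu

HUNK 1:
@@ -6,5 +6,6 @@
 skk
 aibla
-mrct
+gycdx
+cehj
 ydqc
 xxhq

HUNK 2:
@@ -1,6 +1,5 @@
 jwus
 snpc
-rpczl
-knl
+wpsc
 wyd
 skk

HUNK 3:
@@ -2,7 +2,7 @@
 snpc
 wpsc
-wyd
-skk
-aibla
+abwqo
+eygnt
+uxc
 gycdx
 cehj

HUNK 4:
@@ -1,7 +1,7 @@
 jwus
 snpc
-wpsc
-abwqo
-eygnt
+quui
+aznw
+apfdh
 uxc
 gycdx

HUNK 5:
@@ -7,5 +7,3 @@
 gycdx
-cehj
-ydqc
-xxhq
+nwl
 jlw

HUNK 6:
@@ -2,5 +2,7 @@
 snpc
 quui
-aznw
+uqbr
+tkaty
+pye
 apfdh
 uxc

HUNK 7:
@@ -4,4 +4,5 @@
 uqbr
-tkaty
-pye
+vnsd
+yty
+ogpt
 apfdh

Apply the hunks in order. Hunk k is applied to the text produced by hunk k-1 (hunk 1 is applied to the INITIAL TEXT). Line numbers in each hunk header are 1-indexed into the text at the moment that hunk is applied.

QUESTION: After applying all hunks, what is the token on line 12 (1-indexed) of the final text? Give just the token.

Hunk 1: at line 6 remove [mrct] add [gycdx,cehj] -> 13 lines: jwus snpc rpczl knl wyd skk aibla gycdx cehj ydqc xxhq jlw elu
Hunk 2: at line 1 remove [rpczl,knl] add [wpsc] -> 12 lines: jwus snpc wpsc wyd skk aibla gycdx cehj ydqc xxhq jlw elu
Hunk 3: at line 2 remove [wyd,skk,aibla] add [abwqo,eygnt,uxc] -> 12 lines: jwus snpc wpsc abwqo eygnt uxc gycdx cehj ydqc xxhq jlw elu
Hunk 4: at line 1 remove [wpsc,abwqo,eygnt] add [quui,aznw,apfdh] -> 12 lines: jwus snpc quui aznw apfdh uxc gycdx cehj ydqc xxhq jlw elu
Hunk 5: at line 7 remove [cehj,ydqc,xxhq] add [nwl] -> 10 lines: jwus snpc quui aznw apfdh uxc gycdx nwl jlw elu
Hunk 6: at line 2 remove [aznw] add [uqbr,tkaty,pye] -> 12 lines: jwus snpc quui uqbr tkaty pye apfdh uxc gycdx nwl jlw elu
Hunk 7: at line 4 remove [tkaty,pye] add [vnsd,yty,ogpt] -> 13 lines: jwus snpc quui uqbr vnsd yty ogpt apfdh uxc gycdx nwl jlw elu
Final line 12: jlw

Answer: jlw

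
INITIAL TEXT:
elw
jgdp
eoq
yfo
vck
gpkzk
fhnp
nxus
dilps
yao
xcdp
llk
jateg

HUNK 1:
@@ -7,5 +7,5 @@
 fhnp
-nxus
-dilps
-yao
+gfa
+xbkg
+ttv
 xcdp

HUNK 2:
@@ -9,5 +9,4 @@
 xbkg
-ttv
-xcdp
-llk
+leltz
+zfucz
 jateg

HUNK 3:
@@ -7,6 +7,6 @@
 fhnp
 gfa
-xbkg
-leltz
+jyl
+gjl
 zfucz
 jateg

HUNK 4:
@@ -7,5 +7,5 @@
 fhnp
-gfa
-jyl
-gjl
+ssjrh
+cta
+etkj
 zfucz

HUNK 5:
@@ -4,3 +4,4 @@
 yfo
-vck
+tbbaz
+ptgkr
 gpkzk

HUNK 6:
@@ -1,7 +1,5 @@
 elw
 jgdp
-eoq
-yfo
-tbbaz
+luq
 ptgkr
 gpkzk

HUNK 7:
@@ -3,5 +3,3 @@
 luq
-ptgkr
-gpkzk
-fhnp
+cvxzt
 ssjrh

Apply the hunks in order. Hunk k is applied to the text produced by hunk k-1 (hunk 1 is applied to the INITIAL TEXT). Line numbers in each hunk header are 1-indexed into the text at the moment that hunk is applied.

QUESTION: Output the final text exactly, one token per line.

Hunk 1: at line 7 remove [nxus,dilps,yao] add [gfa,xbkg,ttv] -> 13 lines: elw jgdp eoq yfo vck gpkzk fhnp gfa xbkg ttv xcdp llk jateg
Hunk 2: at line 9 remove [ttv,xcdp,llk] add [leltz,zfucz] -> 12 lines: elw jgdp eoq yfo vck gpkzk fhnp gfa xbkg leltz zfucz jateg
Hunk 3: at line 7 remove [xbkg,leltz] add [jyl,gjl] -> 12 lines: elw jgdp eoq yfo vck gpkzk fhnp gfa jyl gjl zfucz jateg
Hunk 4: at line 7 remove [gfa,jyl,gjl] add [ssjrh,cta,etkj] -> 12 lines: elw jgdp eoq yfo vck gpkzk fhnp ssjrh cta etkj zfucz jateg
Hunk 5: at line 4 remove [vck] add [tbbaz,ptgkr] -> 13 lines: elw jgdp eoq yfo tbbaz ptgkr gpkzk fhnp ssjrh cta etkj zfucz jateg
Hunk 6: at line 1 remove [eoq,yfo,tbbaz] add [luq] -> 11 lines: elw jgdp luq ptgkr gpkzk fhnp ssjrh cta etkj zfucz jateg
Hunk 7: at line 3 remove [ptgkr,gpkzk,fhnp] add [cvxzt] -> 9 lines: elw jgdp luq cvxzt ssjrh cta etkj zfucz jateg

Answer: elw
jgdp
luq
cvxzt
ssjrh
cta
etkj
zfucz
jateg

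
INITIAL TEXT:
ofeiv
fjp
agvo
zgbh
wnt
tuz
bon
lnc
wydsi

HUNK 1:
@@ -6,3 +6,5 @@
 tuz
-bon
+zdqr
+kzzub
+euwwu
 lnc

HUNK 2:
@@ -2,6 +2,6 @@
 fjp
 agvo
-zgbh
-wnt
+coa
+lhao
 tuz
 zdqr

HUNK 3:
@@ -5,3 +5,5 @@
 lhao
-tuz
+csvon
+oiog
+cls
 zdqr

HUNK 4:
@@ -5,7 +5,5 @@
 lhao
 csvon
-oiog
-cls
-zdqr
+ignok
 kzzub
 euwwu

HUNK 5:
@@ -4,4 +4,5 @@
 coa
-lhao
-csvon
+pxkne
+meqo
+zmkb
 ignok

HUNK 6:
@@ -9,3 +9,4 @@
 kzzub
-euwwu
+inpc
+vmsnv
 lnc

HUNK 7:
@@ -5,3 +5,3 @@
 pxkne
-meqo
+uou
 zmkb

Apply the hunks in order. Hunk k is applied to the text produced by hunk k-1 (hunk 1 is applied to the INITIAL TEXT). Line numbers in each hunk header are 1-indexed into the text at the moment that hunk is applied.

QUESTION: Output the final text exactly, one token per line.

Answer: ofeiv
fjp
agvo
coa
pxkne
uou
zmkb
ignok
kzzub
inpc
vmsnv
lnc
wydsi

Derivation:
Hunk 1: at line 6 remove [bon] add [zdqr,kzzub,euwwu] -> 11 lines: ofeiv fjp agvo zgbh wnt tuz zdqr kzzub euwwu lnc wydsi
Hunk 2: at line 2 remove [zgbh,wnt] add [coa,lhao] -> 11 lines: ofeiv fjp agvo coa lhao tuz zdqr kzzub euwwu lnc wydsi
Hunk 3: at line 5 remove [tuz] add [csvon,oiog,cls] -> 13 lines: ofeiv fjp agvo coa lhao csvon oiog cls zdqr kzzub euwwu lnc wydsi
Hunk 4: at line 5 remove [oiog,cls,zdqr] add [ignok] -> 11 lines: ofeiv fjp agvo coa lhao csvon ignok kzzub euwwu lnc wydsi
Hunk 5: at line 4 remove [lhao,csvon] add [pxkne,meqo,zmkb] -> 12 lines: ofeiv fjp agvo coa pxkne meqo zmkb ignok kzzub euwwu lnc wydsi
Hunk 6: at line 9 remove [euwwu] add [inpc,vmsnv] -> 13 lines: ofeiv fjp agvo coa pxkne meqo zmkb ignok kzzub inpc vmsnv lnc wydsi
Hunk 7: at line 5 remove [meqo] add [uou] -> 13 lines: ofeiv fjp agvo coa pxkne uou zmkb ignok kzzub inpc vmsnv lnc wydsi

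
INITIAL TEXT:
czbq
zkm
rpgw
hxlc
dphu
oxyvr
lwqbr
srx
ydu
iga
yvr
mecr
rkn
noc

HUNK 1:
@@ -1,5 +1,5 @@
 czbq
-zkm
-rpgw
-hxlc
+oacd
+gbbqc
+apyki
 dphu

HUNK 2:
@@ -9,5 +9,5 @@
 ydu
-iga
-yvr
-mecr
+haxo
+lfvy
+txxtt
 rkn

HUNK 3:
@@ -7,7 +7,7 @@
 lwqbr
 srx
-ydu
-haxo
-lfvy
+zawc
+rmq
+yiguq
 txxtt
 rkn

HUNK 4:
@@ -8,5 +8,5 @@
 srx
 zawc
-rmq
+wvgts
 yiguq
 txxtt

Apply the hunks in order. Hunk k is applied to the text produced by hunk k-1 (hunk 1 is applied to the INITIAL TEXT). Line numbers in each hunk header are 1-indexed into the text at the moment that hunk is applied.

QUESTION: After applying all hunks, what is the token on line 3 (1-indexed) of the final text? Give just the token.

Hunk 1: at line 1 remove [zkm,rpgw,hxlc] add [oacd,gbbqc,apyki] -> 14 lines: czbq oacd gbbqc apyki dphu oxyvr lwqbr srx ydu iga yvr mecr rkn noc
Hunk 2: at line 9 remove [iga,yvr,mecr] add [haxo,lfvy,txxtt] -> 14 lines: czbq oacd gbbqc apyki dphu oxyvr lwqbr srx ydu haxo lfvy txxtt rkn noc
Hunk 3: at line 7 remove [ydu,haxo,lfvy] add [zawc,rmq,yiguq] -> 14 lines: czbq oacd gbbqc apyki dphu oxyvr lwqbr srx zawc rmq yiguq txxtt rkn noc
Hunk 4: at line 8 remove [rmq] add [wvgts] -> 14 lines: czbq oacd gbbqc apyki dphu oxyvr lwqbr srx zawc wvgts yiguq txxtt rkn noc
Final line 3: gbbqc

Answer: gbbqc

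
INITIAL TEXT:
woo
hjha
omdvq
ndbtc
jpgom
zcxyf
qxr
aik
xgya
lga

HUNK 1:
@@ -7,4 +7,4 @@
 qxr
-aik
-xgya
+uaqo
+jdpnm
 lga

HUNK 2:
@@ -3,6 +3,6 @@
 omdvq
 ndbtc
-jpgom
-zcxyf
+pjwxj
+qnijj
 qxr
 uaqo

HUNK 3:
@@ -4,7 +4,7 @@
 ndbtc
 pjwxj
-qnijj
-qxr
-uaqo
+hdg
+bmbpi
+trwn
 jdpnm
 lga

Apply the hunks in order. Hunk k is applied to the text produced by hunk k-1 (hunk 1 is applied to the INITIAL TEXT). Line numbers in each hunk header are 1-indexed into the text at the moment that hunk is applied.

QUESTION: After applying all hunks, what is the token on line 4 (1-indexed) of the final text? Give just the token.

Hunk 1: at line 7 remove [aik,xgya] add [uaqo,jdpnm] -> 10 lines: woo hjha omdvq ndbtc jpgom zcxyf qxr uaqo jdpnm lga
Hunk 2: at line 3 remove [jpgom,zcxyf] add [pjwxj,qnijj] -> 10 lines: woo hjha omdvq ndbtc pjwxj qnijj qxr uaqo jdpnm lga
Hunk 3: at line 4 remove [qnijj,qxr,uaqo] add [hdg,bmbpi,trwn] -> 10 lines: woo hjha omdvq ndbtc pjwxj hdg bmbpi trwn jdpnm lga
Final line 4: ndbtc

Answer: ndbtc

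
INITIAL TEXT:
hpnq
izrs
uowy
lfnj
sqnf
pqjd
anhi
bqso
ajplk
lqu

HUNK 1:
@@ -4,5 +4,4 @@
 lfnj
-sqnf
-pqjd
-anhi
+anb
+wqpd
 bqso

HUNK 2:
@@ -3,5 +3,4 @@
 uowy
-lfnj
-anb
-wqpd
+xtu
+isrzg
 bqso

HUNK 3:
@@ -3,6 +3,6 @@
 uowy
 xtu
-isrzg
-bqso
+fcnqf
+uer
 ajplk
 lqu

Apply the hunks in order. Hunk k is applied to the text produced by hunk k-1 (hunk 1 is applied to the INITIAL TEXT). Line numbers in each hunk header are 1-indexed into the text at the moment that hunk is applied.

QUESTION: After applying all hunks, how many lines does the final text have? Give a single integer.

Hunk 1: at line 4 remove [sqnf,pqjd,anhi] add [anb,wqpd] -> 9 lines: hpnq izrs uowy lfnj anb wqpd bqso ajplk lqu
Hunk 2: at line 3 remove [lfnj,anb,wqpd] add [xtu,isrzg] -> 8 lines: hpnq izrs uowy xtu isrzg bqso ajplk lqu
Hunk 3: at line 3 remove [isrzg,bqso] add [fcnqf,uer] -> 8 lines: hpnq izrs uowy xtu fcnqf uer ajplk lqu
Final line count: 8

Answer: 8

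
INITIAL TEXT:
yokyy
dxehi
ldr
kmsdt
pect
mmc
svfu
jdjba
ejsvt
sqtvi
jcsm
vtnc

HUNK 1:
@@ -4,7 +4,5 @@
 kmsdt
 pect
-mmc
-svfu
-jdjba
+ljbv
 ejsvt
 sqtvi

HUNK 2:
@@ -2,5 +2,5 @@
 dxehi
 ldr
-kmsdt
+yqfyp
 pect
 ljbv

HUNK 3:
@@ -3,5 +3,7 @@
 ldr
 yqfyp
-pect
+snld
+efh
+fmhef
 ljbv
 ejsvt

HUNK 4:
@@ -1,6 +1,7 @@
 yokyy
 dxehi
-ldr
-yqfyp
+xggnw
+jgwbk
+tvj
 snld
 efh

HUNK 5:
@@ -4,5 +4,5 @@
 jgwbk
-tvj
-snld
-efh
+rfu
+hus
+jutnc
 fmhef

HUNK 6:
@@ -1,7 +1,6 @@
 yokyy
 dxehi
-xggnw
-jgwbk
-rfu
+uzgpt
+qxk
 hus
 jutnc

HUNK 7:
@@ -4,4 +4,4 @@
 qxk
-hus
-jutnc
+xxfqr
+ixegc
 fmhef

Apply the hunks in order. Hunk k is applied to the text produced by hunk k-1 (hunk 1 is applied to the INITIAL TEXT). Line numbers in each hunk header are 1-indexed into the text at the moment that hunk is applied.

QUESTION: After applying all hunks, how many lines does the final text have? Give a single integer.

Hunk 1: at line 4 remove [mmc,svfu,jdjba] add [ljbv] -> 10 lines: yokyy dxehi ldr kmsdt pect ljbv ejsvt sqtvi jcsm vtnc
Hunk 2: at line 2 remove [kmsdt] add [yqfyp] -> 10 lines: yokyy dxehi ldr yqfyp pect ljbv ejsvt sqtvi jcsm vtnc
Hunk 3: at line 3 remove [pect] add [snld,efh,fmhef] -> 12 lines: yokyy dxehi ldr yqfyp snld efh fmhef ljbv ejsvt sqtvi jcsm vtnc
Hunk 4: at line 1 remove [ldr,yqfyp] add [xggnw,jgwbk,tvj] -> 13 lines: yokyy dxehi xggnw jgwbk tvj snld efh fmhef ljbv ejsvt sqtvi jcsm vtnc
Hunk 5: at line 4 remove [tvj,snld,efh] add [rfu,hus,jutnc] -> 13 lines: yokyy dxehi xggnw jgwbk rfu hus jutnc fmhef ljbv ejsvt sqtvi jcsm vtnc
Hunk 6: at line 1 remove [xggnw,jgwbk,rfu] add [uzgpt,qxk] -> 12 lines: yokyy dxehi uzgpt qxk hus jutnc fmhef ljbv ejsvt sqtvi jcsm vtnc
Hunk 7: at line 4 remove [hus,jutnc] add [xxfqr,ixegc] -> 12 lines: yokyy dxehi uzgpt qxk xxfqr ixegc fmhef ljbv ejsvt sqtvi jcsm vtnc
Final line count: 12

Answer: 12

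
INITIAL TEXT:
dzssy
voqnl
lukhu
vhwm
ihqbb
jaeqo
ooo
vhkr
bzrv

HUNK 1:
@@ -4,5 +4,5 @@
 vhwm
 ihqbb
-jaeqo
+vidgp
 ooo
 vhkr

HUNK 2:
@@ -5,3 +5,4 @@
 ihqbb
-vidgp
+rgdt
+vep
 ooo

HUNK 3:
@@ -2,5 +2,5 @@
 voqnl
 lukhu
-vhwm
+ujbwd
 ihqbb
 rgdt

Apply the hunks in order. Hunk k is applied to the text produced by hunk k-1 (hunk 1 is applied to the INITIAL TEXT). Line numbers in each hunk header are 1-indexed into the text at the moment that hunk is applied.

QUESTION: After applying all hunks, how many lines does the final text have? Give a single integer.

Answer: 10

Derivation:
Hunk 1: at line 4 remove [jaeqo] add [vidgp] -> 9 lines: dzssy voqnl lukhu vhwm ihqbb vidgp ooo vhkr bzrv
Hunk 2: at line 5 remove [vidgp] add [rgdt,vep] -> 10 lines: dzssy voqnl lukhu vhwm ihqbb rgdt vep ooo vhkr bzrv
Hunk 3: at line 2 remove [vhwm] add [ujbwd] -> 10 lines: dzssy voqnl lukhu ujbwd ihqbb rgdt vep ooo vhkr bzrv
Final line count: 10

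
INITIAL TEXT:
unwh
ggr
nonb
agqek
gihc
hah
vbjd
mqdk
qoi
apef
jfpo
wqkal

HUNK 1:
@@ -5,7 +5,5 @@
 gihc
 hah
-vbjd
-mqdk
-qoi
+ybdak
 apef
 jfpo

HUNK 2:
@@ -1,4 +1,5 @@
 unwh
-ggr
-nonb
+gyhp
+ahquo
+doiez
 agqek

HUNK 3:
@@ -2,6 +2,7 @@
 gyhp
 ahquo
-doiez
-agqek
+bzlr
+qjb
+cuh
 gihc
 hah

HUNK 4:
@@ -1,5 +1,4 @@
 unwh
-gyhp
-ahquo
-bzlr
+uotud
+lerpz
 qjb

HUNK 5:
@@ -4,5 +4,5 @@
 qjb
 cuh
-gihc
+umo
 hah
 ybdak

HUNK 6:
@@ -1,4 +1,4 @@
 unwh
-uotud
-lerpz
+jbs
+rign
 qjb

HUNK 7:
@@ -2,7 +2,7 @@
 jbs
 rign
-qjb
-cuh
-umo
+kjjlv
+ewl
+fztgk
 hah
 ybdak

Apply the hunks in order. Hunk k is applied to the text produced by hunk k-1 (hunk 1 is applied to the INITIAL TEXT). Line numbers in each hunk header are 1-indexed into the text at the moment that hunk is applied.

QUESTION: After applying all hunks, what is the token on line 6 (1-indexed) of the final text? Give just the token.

Answer: fztgk

Derivation:
Hunk 1: at line 5 remove [vbjd,mqdk,qoi] add [ybdak] -> 10 lines: unwh ggr nonb agqek gihc hah ybdak apef jfpo wqkal
Hunk 2: at line 1 remove [ggr,nonb] add [gyhp,ahquo,doiez] -> 11 lines: unwh gyhp ahquo doiez agqek gihc hah ybdak apef jfpo wqkal
Hunk 3: at line 2 remove [doiez,agqek] add [bzlr,qjb,cuh] -> 12 lines: unwh gyhp ahquo bzlr qjb cuh gihc hah ybdak apef jfpo wqkal
Hunk 4: at line 1 remove [gyhp,ahquo,bzlr] add [uotud,lerpz] -> 11 lines: unwh uotud lerpz qjb cuh gihc hah ybdak apef jfpo wqkal
Hunk 5: at line 4 remove [gihc] add [umo] -> 11 lines: unwh uotud lerpz qjb cuh umo hah ybdak apef jfpo wqkal
Hunk 6: at line 1 remove [uotud,lerpz] add [jbs,rign] -> 11 lines: unwh jbs rign qjb cuh umo hah ybdak apef jfpo wqkal
Hunk 7: at line 2 remove [qjb,cuh,umo] add [kjjlv,ewl,fztgk] -> 11 lines: unwh jbs rign kjjlv ewl fztgk hah ybdak apef jfpo wqkal
Final line 6: fztgk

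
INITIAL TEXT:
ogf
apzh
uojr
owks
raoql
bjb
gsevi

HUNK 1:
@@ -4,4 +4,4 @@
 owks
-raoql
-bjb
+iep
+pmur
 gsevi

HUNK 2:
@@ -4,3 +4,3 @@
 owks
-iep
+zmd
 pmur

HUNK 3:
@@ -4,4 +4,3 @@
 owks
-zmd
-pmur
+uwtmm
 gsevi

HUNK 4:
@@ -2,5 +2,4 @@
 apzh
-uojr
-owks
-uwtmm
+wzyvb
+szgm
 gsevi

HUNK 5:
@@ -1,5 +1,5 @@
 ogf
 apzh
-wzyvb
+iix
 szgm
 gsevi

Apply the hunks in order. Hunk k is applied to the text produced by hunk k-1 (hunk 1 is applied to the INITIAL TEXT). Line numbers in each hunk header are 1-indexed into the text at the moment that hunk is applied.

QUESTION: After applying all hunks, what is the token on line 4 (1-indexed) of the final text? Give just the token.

Answer: szgm

Derivation:
Hunk 1: at line 4 remove [raoql,bjb] add [iep,pmur] -> 7 lines: ogf apzh uojr owks iep pmur gsevi
Hunk 2: at line 4 remove [iep] add [zmd] -> 7 lines: ogf apzh uojr owks zmd pmur gsevi
Hunk 3: at line 4 remove [zmd,pmur] add [uwtmm] -> 6 lines: ogf apzh uojr owks uwtmm gsevi
Hunk 4: at line 2 remove [uojr,owks,uwtmm] add [wzyvb,szgm] -> 5 lines: ogf apzh wzyvb szgm gsevi
Hunk 5: at line 1 remove [wzyvb] add [iix] -> 5 lines: ogf apzh iix szgm gsevi
Final line 4: szgm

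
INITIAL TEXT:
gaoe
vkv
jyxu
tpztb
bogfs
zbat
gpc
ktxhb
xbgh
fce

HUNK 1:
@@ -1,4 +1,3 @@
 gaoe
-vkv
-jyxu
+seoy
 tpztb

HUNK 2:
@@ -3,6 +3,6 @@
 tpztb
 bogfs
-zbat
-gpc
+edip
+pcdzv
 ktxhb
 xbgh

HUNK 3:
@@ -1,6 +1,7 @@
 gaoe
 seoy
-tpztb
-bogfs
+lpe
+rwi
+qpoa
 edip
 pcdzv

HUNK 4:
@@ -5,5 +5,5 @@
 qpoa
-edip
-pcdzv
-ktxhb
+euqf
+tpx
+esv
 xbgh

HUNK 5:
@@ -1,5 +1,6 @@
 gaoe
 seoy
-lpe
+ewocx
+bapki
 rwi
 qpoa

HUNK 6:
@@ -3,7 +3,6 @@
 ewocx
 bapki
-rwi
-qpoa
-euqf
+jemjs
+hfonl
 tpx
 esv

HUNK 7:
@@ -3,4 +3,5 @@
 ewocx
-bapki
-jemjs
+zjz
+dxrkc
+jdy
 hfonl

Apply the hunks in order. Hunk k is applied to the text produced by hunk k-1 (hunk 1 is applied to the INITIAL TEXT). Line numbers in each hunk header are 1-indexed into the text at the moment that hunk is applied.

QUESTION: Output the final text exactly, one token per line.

Hunk 1: at line 1 remove [vkv,jyxu] add [seoy] -> 9 lines: gaoe seoy tpztb bogfs zbat gpc ktxhb xbgh fce
Hunk 2: at line 3 remove [zbat,gpc] add [edip,pcdzv] -> 9 lines: gaoe seoy tpztb bogfs edip pcdzv ktxhb xbgh fce
Hunk 3: at line 1 remove [tpztb,bogfs] add [lpe,rwi,qpoa] -> 10 lines: gaoe seoy lpe rwi qpoa edip pcdzv ktxhb xbgh fce
Hunk 4: at line 5 remove [edip,pcdzv,ktxhb] add [euqf,tpx,esv] -> 10 lines: gaoe seoy lpe rwi qpoa euqf tpx esv xbgh fce
Hunk 5: at line 1 remove [lpe] add [ewocx,bapki] -> 11 lines: gaoe seoy ewocx bapki rwi qpoa euqf tpx esv xbgh fce
Hunk 6: at line 3 remove [rwi,qpoa,euqf] add [jemjs,hfonl] -> 10 lines: gaoe seoy ewocx bapki jemjs hfonl tpx esv xbgh fce
Hunk 7: at line 3 remove [bapki,jemjs] add [zjz,dxrkc,jdy] -> 11 lines: gaoe seoy ewocx zjz dxrkc jdy hfonl tpx esv xbgh fce

Answer: gaoe
seoy
ewocx
zjz
dxrkc
jdy
hfonl
tpx
esv
xbgh
fce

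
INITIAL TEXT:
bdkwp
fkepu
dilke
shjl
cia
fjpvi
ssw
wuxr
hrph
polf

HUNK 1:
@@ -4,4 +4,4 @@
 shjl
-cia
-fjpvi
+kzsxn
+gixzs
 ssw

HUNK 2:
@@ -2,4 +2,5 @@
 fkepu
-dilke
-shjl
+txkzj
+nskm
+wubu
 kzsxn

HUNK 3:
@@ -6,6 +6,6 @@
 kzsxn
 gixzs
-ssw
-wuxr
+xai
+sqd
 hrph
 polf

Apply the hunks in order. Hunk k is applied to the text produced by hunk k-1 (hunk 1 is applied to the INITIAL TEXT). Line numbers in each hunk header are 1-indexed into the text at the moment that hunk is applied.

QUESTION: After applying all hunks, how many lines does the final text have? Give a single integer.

Hunk 1: at line 4 remove [cia,fjpvi] add [kzsxn,gixzs] -> 10 lines: bdkwp fkepu dilke shjl kzsxn gixzs ssw wuxr hrph polf
Hunk 2: at line 2 remove [dilke,shjl] add [txkzj,nskm,wubu] -> 11 lines: bdkwp fkepu txkzj nskm wubu kzsxn gixzs ssw wuxr hrph polf
Hunk 3: at line 6 remove [ssw,wuxr] add [xai,sqd] -> 11 lines: bdkwp fkepu txkzj nskm wubu kzsxn gixzs xai sqd hrph polf
Final line count: 11

Answer: 11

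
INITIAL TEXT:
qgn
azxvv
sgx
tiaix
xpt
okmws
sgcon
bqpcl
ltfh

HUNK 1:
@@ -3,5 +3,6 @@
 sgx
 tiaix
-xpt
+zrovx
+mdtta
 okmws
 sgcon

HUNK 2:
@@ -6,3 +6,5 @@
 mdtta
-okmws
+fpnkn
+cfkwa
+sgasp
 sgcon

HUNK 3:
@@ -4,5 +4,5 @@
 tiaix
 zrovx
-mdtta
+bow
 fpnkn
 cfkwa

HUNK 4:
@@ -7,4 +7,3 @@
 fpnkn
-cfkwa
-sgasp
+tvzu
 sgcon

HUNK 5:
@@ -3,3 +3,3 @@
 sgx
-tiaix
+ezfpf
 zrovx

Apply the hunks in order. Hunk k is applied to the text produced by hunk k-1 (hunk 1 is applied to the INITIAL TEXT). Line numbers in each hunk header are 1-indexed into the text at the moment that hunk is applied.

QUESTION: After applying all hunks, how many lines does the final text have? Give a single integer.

Hunk 1: at line 3 remove [xpt] add [zrovx,mdtta] -> 10 lines: qgn azxvv sgx tiaix zrovx mdtta okmws sgcon bqpcl ltfh
Hunk 2: at line 6 remove [okmws] add [fpnkn,cfkwa,sgasp] -> 12 lines: qgn azxvv sgx tiaix zrovx mdtta fpnkn cfkwa sgasp sgcon bqpcl ltfh
Hunk 3: at line 4 remove [mdtta] add [bow] -> 12 lines: qgn azxvv sgx tiaix zrovx bow fpnkn cfkwa sgasp sgcon bqpcl ltfh
Hunk 4: at line 7 remove [cfkwa,sgasp] add [tvzu] -> 11 lines: qgn azxvv sgx tiaix zrovx bow fpnkn tvzu sgcon bqpcl ltfh
Hunk 5: at line 3 remove [tiaix] add [ezfpf] -> 11 lines: qgn azxvv sgx ezfpf zrovx bow fpnkn tvzu sgcon bqpcl ltfh
Final line count: 11

Answer: 11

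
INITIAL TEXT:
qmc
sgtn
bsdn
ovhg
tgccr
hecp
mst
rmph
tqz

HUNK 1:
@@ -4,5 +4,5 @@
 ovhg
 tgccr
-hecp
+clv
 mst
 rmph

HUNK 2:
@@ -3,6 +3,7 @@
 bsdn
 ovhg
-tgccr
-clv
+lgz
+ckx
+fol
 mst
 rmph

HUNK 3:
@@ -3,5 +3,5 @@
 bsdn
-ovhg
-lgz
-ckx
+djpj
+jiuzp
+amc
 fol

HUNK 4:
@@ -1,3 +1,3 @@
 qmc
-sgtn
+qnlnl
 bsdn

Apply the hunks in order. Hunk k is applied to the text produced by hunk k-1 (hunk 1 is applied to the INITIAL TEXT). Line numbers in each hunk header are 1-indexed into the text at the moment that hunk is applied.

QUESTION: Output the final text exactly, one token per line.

Hunk 1: at line 4 remove [hecp] add [clv] -> 9 lines: qmc sgtn bsdn ovhg tgccr clv mst rmph tqz
Hunk 2: at line 3 remove [tgccr,clv] add [lgz,ckx,fol] -> 10 lines: qmc sgtn bsdn ovhg lgz ckx fol mst rmph tqz
Hunk 3: at line 3 remove [ovhg,lgz,ckx] add [djpj,jiuzp,amc] -> 10 lines: qmc sgtn bsdn djpj jiuzp amc fol mst rmph tqz
Hunk 4: at line 1 remove [sgtn] add [qnlnl] -> 10 lines: qmc qnlnl bsdn djpj jiuzp amc fol mst rmph tqz

Answer: qmc
qnlnl
bsdn
djpj
jiuzp
amc
fol
mst
rmph
tqz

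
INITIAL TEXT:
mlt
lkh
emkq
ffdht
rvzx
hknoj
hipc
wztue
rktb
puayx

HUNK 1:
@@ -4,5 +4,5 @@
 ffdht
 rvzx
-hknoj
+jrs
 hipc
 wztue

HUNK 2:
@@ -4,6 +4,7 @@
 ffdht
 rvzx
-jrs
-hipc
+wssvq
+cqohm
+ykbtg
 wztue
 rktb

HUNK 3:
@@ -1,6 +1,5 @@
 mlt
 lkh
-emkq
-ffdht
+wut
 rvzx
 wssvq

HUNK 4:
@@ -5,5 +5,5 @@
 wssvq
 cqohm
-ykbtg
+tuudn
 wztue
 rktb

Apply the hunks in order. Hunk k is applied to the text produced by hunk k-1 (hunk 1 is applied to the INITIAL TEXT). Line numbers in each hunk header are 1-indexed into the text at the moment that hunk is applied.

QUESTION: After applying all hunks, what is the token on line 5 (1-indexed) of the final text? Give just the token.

Answer: wssvq

Derivation:
Hunk 1: at line 4 remove [hknoj] add [jrs] -> 10 lines: mlt lkh emkq ffdht rvzx jrs hipc wztue rktb puayx
Hunk 2: at line 4 remove [jrs,hipc] add [wssvq,cqohm,ykbtg] -> 11 lines: mlt lkh emkq ffdht rvzx wssvq cqohm ykbtg wztue rktb puayx
Hunk 3: at line 1 remove [emkq,ffdht] add [wut] -> 10 lines: mlt lkh wut rvzx wssvq cqohm ykbtg wztue rktb puayx
Hunk 4: at line 5 remove [ykbtg] add [tuudn] -> 10 lines: mlt lkh wut rvzx wssvq cqohm tuudn wztue rktb puayx
Final line 5: wssvq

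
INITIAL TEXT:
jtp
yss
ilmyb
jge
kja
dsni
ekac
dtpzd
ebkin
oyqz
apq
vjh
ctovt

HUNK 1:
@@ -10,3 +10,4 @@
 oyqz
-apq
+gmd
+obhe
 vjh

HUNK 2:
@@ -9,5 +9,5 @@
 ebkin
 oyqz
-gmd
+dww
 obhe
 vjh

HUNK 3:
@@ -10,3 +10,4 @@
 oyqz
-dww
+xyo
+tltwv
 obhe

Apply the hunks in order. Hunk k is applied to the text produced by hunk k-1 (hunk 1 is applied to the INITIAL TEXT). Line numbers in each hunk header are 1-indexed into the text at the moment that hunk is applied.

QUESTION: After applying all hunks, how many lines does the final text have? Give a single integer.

Answer: 15

Derivation:
Hunk 1: at line 10 remove [apq] add [gmd,obhe] -> 14 lines: jtp yss ilmyb jge kja dsni ekac dtpzd ebkin oyqz gmd obhe vjh ctovt
Hunk 2: at line 9 remove [gmd] add [dww] -> 14 lines: jtp yss ilmyb jge kja dsni ekac dtpzd ebkin oyqz dww obhe vjh ctovt
Hunk 3: at line 10 remove [dww] add [xyo,tltwv] -> 15 lines: jtp yss ilmyb jge kja dsni ekac dtpzd ebkin oyqz xyo tltwv obhe vjh ctovt
Final line count: 15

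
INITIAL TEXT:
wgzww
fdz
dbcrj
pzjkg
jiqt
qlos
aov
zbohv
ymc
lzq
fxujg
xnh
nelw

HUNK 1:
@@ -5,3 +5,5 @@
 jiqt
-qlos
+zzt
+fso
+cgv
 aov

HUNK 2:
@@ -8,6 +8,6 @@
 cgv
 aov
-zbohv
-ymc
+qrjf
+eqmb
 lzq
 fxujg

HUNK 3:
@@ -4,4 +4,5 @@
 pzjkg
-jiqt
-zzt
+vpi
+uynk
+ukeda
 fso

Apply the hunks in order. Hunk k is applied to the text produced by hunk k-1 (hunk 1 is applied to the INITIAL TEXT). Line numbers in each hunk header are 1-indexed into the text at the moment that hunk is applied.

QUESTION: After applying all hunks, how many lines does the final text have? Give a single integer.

Hunk 1: at line 5 remove [qlos] add [zzt,fso,cgv] -> 15 lines: wgzww fdz dbcrj pzjkg jiqt zzt fso cgv aov zbohv ymc lzq fxujg xnh nelw
Hunk 2: at line 8 remove [zbohv,ymc] add [qrjf,eqmb] -> 15 lines: wgzww fdz dbcrj pzjkg jiqt zzt fso cgv aov qrjf eqmb lzq fxujg xnh nelw
Hunk 3: at line 4 remove [jiqt,zzt] add [vpi,uynk,ukeda] -> 16 lines: wgzww fdz dbcrj pzjkg vpi uynk ukeda fso cgv aov qrjf eqmb lzq fxujg xnh nelw
Final line count: 16

Answer: 16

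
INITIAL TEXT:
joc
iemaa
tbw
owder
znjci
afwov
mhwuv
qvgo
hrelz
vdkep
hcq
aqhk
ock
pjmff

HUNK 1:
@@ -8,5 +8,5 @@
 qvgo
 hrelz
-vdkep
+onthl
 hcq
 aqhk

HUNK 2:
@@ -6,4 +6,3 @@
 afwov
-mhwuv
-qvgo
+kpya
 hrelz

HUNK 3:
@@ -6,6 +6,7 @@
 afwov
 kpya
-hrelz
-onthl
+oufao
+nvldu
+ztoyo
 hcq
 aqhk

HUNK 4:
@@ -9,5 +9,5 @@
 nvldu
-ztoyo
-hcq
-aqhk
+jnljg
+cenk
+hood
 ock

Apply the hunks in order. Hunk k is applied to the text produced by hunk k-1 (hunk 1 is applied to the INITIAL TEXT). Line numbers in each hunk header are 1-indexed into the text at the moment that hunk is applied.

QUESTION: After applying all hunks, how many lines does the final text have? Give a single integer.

Hunk 1: at line 8 remove [vdkep] add [onthl] -> 14 lines: joc iemaa tbw owder znjci afwov mhwuv qvgo hrelz onthl hcq aqhk ock pjmff
Hunk 2: at line 6 remove [mhwuv,qvgo] add [kpya] -> 13 lines: joc iemaa tbw owder znjci afwov kpya hrelz onthl hcq aqhk ock pjmff
Hunk 3: at line 6 remove [hrelz,onthl] add [oufao,nvldu,ztoyo] -> 14 lines: joc iemaa tbw owder znjci afwov kpya oufao nvldu ztoyo hcq aqhk ock pjmff
Hunk 4: at line 9 remove [ztoyo,hcq,aqhk] add [jnljg,cenk,hood] -> 14 lines: joc iemaa tbw owder znjci afwov kpya oufao nvldu jnljg cenk hood ock pjmff
Final line count: 14

Answer: 14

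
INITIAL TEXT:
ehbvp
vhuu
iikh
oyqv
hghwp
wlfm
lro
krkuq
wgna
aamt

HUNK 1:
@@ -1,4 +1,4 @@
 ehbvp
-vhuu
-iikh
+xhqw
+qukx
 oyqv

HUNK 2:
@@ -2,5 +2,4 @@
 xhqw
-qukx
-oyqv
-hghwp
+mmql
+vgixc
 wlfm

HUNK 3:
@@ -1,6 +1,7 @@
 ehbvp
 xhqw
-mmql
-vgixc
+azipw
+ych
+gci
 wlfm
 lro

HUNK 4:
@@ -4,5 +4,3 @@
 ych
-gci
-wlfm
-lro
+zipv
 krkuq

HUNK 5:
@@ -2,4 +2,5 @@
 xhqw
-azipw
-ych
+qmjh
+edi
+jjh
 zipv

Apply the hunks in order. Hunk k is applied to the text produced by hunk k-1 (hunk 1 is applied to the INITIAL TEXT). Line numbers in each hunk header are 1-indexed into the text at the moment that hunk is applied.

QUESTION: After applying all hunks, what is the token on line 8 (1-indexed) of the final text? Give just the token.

Answer: wgna

Derivation:
Hunk 1: at line 1 remove [vhuu,iikh] add [xhqw,qukx] -> 10 lines: ehbvp xhqw qukx oyqv hghwp wlfm lro krkuq wgna aamt
Hunk 2: at line 2 remove [qukx,oyqv,hghwp] add [mmql,vgixc] -> 9 lines: ehbvp xhqw mmql vgixc wlfm lro krkuq wgna aamt
Hunk 3: at line 1 remove [mmql,vgixc] add [azipw,ych,gci] -> 10 lines: ehbvp xhqw azipw ych gci wlfm lro krkuq wgna aamt
Hunk 4: at line 4 remove [gci,wlfm,lro] add [zipv] -> 8 lines: ehbvp xhqw azipw ych zipv krkuq wgna aamt
Hunk 5: at line 2 remove [azipw,ych] add [qmjh,edi,jjh] -> 9 lines: ehbvp xhqw qmjh edi jjh zipv krkuq wgna aamt
Final line 8: wgna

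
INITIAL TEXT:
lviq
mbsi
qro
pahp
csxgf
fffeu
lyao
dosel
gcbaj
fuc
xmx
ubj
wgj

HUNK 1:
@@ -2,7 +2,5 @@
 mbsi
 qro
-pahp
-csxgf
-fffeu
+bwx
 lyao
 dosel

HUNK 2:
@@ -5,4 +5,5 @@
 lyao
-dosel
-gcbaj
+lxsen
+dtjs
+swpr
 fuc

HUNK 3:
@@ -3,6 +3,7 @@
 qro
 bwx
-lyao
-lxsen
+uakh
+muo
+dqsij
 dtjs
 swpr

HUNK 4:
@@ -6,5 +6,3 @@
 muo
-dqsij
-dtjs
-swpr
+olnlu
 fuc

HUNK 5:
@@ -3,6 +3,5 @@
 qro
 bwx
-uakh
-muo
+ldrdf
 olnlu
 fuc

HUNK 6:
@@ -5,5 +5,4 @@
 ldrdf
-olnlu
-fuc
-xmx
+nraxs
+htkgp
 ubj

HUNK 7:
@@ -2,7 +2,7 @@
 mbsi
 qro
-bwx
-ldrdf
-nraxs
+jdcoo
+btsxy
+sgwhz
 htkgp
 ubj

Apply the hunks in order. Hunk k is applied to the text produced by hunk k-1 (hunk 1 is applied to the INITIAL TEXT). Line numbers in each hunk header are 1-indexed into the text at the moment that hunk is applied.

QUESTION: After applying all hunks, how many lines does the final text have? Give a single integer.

Answer: 9

Derivation:
Hunk 1: at line 2 remove [pahp,csxgf,fffeu] add [bwx] -> 11 lines: lviq mbsi qro bwx lyao dosel gcbaj fuc xmx ubj wgj
Hunk 2: at line 5 remove [dosel,gcbaj] add [lxsen,dtjs,swpr] -> 12 lines: lviq mbsi qro bwx lyao lxsen dtjs swpr fuc xmx ubj wgj
Hunk 3: at line 3 remove [lyao,lxsen] add [uakh,muo,dqsij] -> 13 lines: lviq mbsi qro bwx uakh muo dqsij dtjs swpr fuc xmx ubj wgj
Hunk 4: at line 6 remove [dqsij,dtjs,swpr] add [olnlu] -> 11 lines: lviq mbsi qro bwx uakh muo olnlu fuc xmx ubj wgj
Hunk 5: at line 3 remove [uakh,muo] add [ldrdf] -> 10 lines: lviq mbsi qro bwx ldrdf olnlu fuc xmx ubj wgj
Hunk 6: at line 5 remove [olnlu,fuc,xmx] add [nraxs,htkgp] -> 9 lines: lviq mbsi qro bwx ldrdf nraxs htkgp ubj wgj
Hunk 7: at line 2 remove [bwx,ldrdf,nraxs] add [jdcoo,btsxy,sgwhz] -> 9 lines: lviq mbsi qro jdcoo btsxy sgwhz htkgp ubj wgj
Final line count: 9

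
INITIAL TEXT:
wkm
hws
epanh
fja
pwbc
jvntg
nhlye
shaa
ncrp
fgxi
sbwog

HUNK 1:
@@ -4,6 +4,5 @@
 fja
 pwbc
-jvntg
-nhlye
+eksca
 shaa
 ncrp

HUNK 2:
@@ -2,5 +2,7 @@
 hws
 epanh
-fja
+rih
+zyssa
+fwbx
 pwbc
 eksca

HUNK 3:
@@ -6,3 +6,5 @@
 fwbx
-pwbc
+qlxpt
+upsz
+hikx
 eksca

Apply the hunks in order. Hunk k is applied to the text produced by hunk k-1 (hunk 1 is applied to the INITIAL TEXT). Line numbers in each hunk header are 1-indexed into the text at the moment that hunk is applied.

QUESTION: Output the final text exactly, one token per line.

Hunk 1: at line 4 remove [jvntg,nhlye] add [eksca] -> 10 lines: wkm hws epanh fja pwbc eksca shaa ncrp fgxi sbwog
Hunk 2: at line 2 remove [fja] add [rih,zyssa,fwbx] -> 12 lines: wkm hws epanh rih zyssa fwbx pwbc eksca shaa ncrp fgxi sbwog
Hunk 3: at line 6 remove [pwbc] add [qlxpt,upsz,hikx] -> 14 lines: wkm hws epanh rih zyssa fwbx qlxpt upsz hikx eksca shaa ncrp fgxi sbwog

Answer: wkm
hws
epanh
rih
zyssa
fwbx
qlxpt
upsz
hikx
eksca
shaa
ncrp
fgxi
sbwog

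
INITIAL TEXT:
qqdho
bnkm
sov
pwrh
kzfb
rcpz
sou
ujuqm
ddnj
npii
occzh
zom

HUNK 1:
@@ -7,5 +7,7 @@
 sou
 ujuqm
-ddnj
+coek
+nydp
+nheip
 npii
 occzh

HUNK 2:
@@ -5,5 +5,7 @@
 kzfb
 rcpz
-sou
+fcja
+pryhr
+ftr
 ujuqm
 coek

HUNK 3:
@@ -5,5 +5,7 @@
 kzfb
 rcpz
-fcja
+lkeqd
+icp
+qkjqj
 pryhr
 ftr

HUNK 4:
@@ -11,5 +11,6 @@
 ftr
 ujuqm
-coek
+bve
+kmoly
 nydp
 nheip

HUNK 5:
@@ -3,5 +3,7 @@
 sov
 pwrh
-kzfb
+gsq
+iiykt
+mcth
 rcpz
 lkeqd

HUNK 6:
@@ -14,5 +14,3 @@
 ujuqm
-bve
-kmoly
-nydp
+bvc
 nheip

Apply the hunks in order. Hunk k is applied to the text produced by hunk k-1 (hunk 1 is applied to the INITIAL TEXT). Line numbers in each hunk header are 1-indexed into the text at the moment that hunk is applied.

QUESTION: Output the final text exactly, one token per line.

Answer: qqdho
bnkm
sov
pwrh
gsq
iiykt
mcth
rcpz
lkeqd
icp
qkjqj
pryhr
ftr
ujuqm
bvc
nheip
npii
occzh
zom

Derivation:
Hunk 1: at line 7 remove [ddnj] add [coek,nydp,nheip] -> 14 lines: qqdho bnkm sov pwrh kzfb rcpz sou ujuqm coek nydp nheip npii occzh zom
Hunk 2: at line 5 remove [sou] add [fcja,pryhr,ftr] -> 16 lines: qqdho bnkm sov pwrh kzfb rcpz fcja pryhr ftr ujuqm coek nydp nheip npii occzh zom
Hunk 3: at line 5 remove [fcja] add [lkeqd,icp,qkjqj] -> 18 lines: qqdho bnkm sov pwrh kzfb rcpz lkeqd icp qkjqj pryhr ftr ujuqm coek nydp nheip npii occzh zom
Hunk 4: at line 11 remove [coek] add [bve,kmoly] -> 19 lines: qqdho bnkm sov pwrh kzfb rcpz lkeqd icp qkjqj pryhr ftr ujuqm bve kmoly nydp nheip npii occzh zom
Hunk 5: at line 3 remove [kzfb] add [gsq,iiykt,mcth] -> 21 lines: qqdho bnkm sov pwrh gsq iiykt mcth rcpz lkeqd icp qkjqj pryhr ftr ujuqm bve kmoly nydp nheip npii occzh zom
Hunk 6: at line 14 remove [bve,kmoly,nydp] add [bvc] -> 19 lines: qqdho bnkm sov pwrh gsq iiykt mcth rcpz lkeqd icp qkjqj pryhr ftr ujuqm bvc nheip npii occzh zom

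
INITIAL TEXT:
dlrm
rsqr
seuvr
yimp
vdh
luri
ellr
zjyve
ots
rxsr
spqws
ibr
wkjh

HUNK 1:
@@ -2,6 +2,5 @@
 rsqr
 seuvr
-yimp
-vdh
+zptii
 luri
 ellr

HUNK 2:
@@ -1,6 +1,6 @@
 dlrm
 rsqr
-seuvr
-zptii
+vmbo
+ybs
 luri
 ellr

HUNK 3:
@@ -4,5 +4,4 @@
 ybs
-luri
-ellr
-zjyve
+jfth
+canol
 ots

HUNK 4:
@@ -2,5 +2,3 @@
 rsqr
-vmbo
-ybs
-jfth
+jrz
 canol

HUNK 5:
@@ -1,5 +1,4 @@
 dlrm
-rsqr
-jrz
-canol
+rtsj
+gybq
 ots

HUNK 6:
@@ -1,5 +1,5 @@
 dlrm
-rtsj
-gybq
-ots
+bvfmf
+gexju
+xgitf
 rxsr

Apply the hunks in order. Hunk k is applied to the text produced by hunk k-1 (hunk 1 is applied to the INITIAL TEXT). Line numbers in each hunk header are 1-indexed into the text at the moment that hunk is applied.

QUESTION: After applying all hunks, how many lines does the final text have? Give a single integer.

Hunk 1: at line 2 remove [yimp,vdh] add [zptii] -> 12 lines: dlrm rsqr seuvr zptii luri ellr zjyve ots rxsr spqws ibr wkjh
Hunk 2: at line 1 remove [seuvr,zptii] add [vmbo,ybs] -> 12 lines: dlrm rsqr vmbo ybs luri ellr zjyve ots rxsr spqws ibr wkjh
Hunk 3: at line 4 remove [luri,ellr,zjyve] add [jfth,canol] -> 11 lines: dlrm rsqr vmbo ybs jfth canol ots rxsr spqws ibr wkjh
Hunk 4: at line 2 remove [vmbo,ybs,jfth] add [jrz] -> 9 lines: dlrm rsqr jrz canol ots rxsr spqws ibr wkjh
Hunk 5: at line 1 remove [rsqr,jrz,canol] add [rtsj,gybq] -> 8 lines: dlrm rtsj gybq ots rxsr spqws ibr wkjh
Hunk 6: at line 1 remove [rtsj,gybq,ots] add [bvfmf,gexju,xgitf] -> 8 lines: dlrm bvfmf gexju xgitf rxsr spqws ibr wkjh
Final line count: 8

Answer: 8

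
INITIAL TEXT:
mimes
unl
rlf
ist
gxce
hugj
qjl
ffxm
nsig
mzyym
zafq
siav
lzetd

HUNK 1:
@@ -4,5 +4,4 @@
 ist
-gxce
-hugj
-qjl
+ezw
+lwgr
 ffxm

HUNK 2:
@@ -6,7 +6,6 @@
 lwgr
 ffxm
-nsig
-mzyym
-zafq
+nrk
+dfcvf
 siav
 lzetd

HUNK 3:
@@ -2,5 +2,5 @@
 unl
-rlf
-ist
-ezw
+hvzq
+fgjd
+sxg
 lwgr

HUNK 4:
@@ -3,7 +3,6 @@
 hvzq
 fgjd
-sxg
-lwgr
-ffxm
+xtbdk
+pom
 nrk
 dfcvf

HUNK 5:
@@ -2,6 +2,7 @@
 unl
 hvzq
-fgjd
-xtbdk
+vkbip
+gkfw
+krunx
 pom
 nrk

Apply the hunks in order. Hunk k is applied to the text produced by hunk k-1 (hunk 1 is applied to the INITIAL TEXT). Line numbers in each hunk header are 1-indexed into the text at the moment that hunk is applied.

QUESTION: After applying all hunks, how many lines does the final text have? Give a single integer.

Hunk 1: at line 4 remove [gxce,hugj,qjl] add [ezw,lwgr] -> 12 lines: mimes unl rlf ist ezw lwgr ffxm nsig mzyym zafq siav lzetd
Hunk 2: at line 6 remove [nsig,mzyym,zafq] add [nrk,dfcvf] -> 11 lines: mimes unl rlf ist ezw lwgr ffxm nrk dfcvf siav lzetd
Hunk 3: at line 2 remove [rlf,ist,ezw] add [hvzq,fgjd,sxg] -> 11 lines: mimes unl hvzq fgjd sxg lwgr ffxm nrk dfcvf siav lzetd
Hunk 4: at line 3 remove [sxg,lwgr,ffxm] add [xtbdk,pom] -> 10 lines: mimes unl hvzq fgjd xtbdk pom nrk dfcvf siav lzetd
Hunk 5: at line 2 remove [fgjd,xtbdk] add [vkbip,gkfw,krunx] -> 11 lines: mimes unl hvzq vkbip gkfw krunx pom nrk dfcvf siav lzetd
Final line count: 11

Answer: 11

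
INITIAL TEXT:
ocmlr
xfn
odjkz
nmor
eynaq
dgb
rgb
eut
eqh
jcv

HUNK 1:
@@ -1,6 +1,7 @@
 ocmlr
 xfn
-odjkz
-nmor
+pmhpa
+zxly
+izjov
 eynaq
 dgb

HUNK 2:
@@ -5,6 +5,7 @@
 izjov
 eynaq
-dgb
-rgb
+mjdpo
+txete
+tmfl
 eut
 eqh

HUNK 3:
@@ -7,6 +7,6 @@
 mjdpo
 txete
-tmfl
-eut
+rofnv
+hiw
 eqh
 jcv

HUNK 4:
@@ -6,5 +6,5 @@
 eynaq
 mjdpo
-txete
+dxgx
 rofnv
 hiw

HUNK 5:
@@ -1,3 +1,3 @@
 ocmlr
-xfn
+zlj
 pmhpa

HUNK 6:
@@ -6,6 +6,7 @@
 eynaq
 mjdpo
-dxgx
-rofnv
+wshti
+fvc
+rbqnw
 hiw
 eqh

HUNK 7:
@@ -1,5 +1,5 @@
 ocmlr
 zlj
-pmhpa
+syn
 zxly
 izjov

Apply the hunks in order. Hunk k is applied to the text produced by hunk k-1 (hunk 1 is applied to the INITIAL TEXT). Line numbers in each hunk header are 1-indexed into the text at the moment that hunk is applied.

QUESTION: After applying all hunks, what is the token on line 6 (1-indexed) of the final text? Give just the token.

Hunk 1: at line 1 remove [odjkz,nmor] add [pmhpa,zxly,izjov] -> 11 lines: ocmlr xfn pmhpa zxly izjov eynaq dgb rgb eut eqh jcv
Hunk 2: at line 5 remove [dgb,rgb] add [mjdpo,txete,tmfl] -> 12 lines: ocmlr xfn pmhpa zxly izjov eynaq mjdpo txete tmfl eut eqh jcv
Hunk 3: at line 7 remove [tmfl,eut] add [rofnv,hiw] -> 12 lines: ocmlr xfn pmhpa zxly izjov eynaq mjdpo txete rofnv hiw eqh jcv
Hunk 4: at line 6 remove [txete] add [dxgx] -> 12 lines: ocmlr xfn pmhpa zxly izjov eynaq mjdpo dxgx rofnv hiw eqh jcv
Hunk 5: at line 1 remove [xfn] add [zlj] -> 12 lines: ocmlr zlj pmhpa zxly izjov eynaq mjdpo dxgx rofnv hiw eqh jcv
Hunk 6: at line 6 remove [dxgx,rofnv] add [wshti,fvc,rbqnw] -> 13 lines: ocmlr zlj pmhpa zxly izjov eynaq mjdpo wshti fvc rbqnw hiw eqh jcv
Hunk 7: at line 1 remove [pmhpa] add [syn] -> 13 lines: ocmlr zlj syn zxly izjov eynaq mjdpo wshti fvc rbqnw hiw eqh jcv
Final line 6: eynaq

Answer: eynaq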